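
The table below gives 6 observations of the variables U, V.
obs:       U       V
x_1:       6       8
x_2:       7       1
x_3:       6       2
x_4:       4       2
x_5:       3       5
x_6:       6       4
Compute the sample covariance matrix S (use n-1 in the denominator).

Step 1 — column means:
  mean(U) = (6 + 7 + 6 + 4 + 3 + 6) / 6 = 32/6 = 5.3333
  mean(V) = (8 + 1 + 2 + 2 + 5 + 4) / 6 = 22/6 = 3.6667

Step 2 — sample covariance S[i,j] = (1/(n-1)) · Σ_k (x_{k,i} - mean_i) · (x_{k,j} - mean_j), with n-1 = 5.
  S[U,U] = ((0.6667)·(0.6667) + (1.6667)·(1.6667) + (0.6667)·(0.6667) + (-1.3333)·(-1.3333) + (-2.3333)·(-2.3333) + (0.6667)·(0.6667)) / 5 = 11.3333/5 = 2.2667
  S[U,V] = ((0.6667)·(4.3333) + (1.6667)·(-2.6667) + (0.6667)·(-1.6667) + (-1.3333)·(-1.6667) + (-2.3333)·(1.3333) + (0.6667)·(0.3333)) / 5 = -3.3333/5 = -0.6667
  S[V,V] = ((4.3333)·(4.3333) + (-2.6667)·(-2.6667) + (-1.6667)·(-1.6667) + (-1.6667)·(-1.6667) + (1.3333)·(1.3333) + (0.3333)·(0.3333)) / 5 = 33.3333/5 = 6.6667

S is symmetric (S[j,i] = S[i,j]). Assembling:

S = [[2.2667, -0.6667],
 [-0.6667, 6.6667]]


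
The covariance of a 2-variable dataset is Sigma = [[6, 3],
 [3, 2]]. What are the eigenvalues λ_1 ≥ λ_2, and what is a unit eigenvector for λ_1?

Step 1 — characteristic polynomial of 2×2 Sigma:
  det(Sigma - λI) = λ² - trace · λ + det = 0.
  trace = 6 + 2 = 8, det = 6·2 - (3)² = 3.
Step 2 — discriminant:
  Δ = trace² - 4·det = 64 - 12 = 52.
Step 3 — eigenvalues:
  λ = (trace ± √Δ)/2 = (8 ± 7.2111)/2,
  λ_1 = 7.6056,  λ_2 = 0.3944.

Step 4 — unit eigenvector for λ_1: solve (Sigma - λ_1 I)v = 0. First row:
  (6 - 7.6056)·v_x + (3)·v_y = 0, i.e. (-1.6056)·v_x + (3)·v_y = 0,
  so v ∝ (b, λ_1 - a) = (3, 1.6056) = u.
  ||u|| = √((3)² + (1.6056)²) = √(11.5778) ≈ 3.4026,
  v_1 = u/||u|| ≈ (0.8817, 0.4719) (||v_1|| = 1).

λ_1 = 7.6056,  λ_2 = 0.3944;  v_1 ≈ (0.8817, 0.4719)


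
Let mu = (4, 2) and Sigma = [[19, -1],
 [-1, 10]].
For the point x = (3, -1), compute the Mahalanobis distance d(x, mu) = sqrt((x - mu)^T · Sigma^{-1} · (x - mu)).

Step 1 — centre the observation: (x - mu) = (-1, -3).

Step 2 — invert Sigma. det(Sigma) = 19·10 - (-1)² = 189.
  Sigma^{-1} = (1/det) · [[d, -b], [-b, a]] = [[0.0529, 0.0053],
 [0.0053, 0.1005]].

Step 3 — form the quadratic (x - mu)^T · Sigma^{-1} · (x - mu):
  Sigma^{-1} · (x - mu) = (-0.0688, -0.3069).
  (x - mu)^T · [Sigma^{-1} · (x - mu)] = (-1)·(-0.0688) + (-3)·(-0.3069) = 0.9894.

Step 4 — take square root: d = √(0.9894) ≈ 0.9947.

d(x, mu) = √(0.9894) ≈ 0.9947


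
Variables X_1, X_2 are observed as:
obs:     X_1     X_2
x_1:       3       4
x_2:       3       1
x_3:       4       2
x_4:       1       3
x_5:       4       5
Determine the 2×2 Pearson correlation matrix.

Step 1 — column means:
  mean(X_1) = (3 + 3 + 4 + 1 + 4) / 5 = 15/5 = 3
  mean(X_2) = (4 + 1 + 2 + 3 + 5) / 5 = 15/5 = 3

Step 2 — sample variances and covariances s[i,j] = (1/(n-1)) · Σ_k (x_{k,i} - mean_i) · (x_{k,j} - mean_j), with n-1 = 4:
  s[X_1,X_1] = ((0)·(0) + (0)·(0) + (1)·(1) + (-2)·(-2) + (1)·(1)) / 4 = 6/4 = 1.5
  s[X_1,X_2] = ((0)·(1) + (0)·(-2) + (1)·(-1) + (-2)·(0) + (1)·(2)) / 4 = 1/4 = 0.25
  s[X_2,X_2] = ((1)·(1) + (-2)·(-2) + (-1)·(-1) + (0)·(0) + (2)·(2)) / 4 = 10/4 = 2.5
  Sample standard deviations s_i = √(s[i,i]):
  s(X_1) = √(1.5) = 1.2247
  s(X_2) = √(2.5) = 1.5811

Step 3 — r_{ij} = s_{ij} / (s_i · s_j):
  r[X_1,X_1] = 1 (diagonal).
  r[X_1,X_2] = 0.25 / (1.2247 · 1.5811) = 0.25 / 1.9365 = 0.1291
  r[X_2,X_2] = 1 (diagonal).

R is symmetric with unit diagonal. Assembling:

R = [[1, 0.1291],
 [0.1291, 1]]


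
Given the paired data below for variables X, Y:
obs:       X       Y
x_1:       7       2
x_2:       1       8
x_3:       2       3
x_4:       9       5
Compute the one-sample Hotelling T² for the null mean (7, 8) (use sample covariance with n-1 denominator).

Step 1 — sample mean vector:
  mean(X) = (7 + 1 + 2 + 9) / 4 = 19/4 = 4.75
  mean(Y) = (2 + 8 + 3 + 5) / 4 = 18/4 = 4.5
  x̄ = (4.75, 4.5),  deviation x̄ - mu_0 = (4.75, 4.5) - (7, 8) = (-2.25, -3.5).

Step 2 — sample covariance matrix, S[i,j] = (1/(n-1)) · Σ_k (x_{k,i} - mean_i) · (x_{k,j} - mean_j), divisor n-1 = 3:
  S[X,X] = ((2.25)·(2.25) + (-3.75)·(-3.75) + (-2.75)·(-2.75) + (4.25)·(4.25)) / 3 = 44.75/3 = 14.9167
  S[X,Y] = ((2.25)·(-2.5) + (-3.75)·(3.5) + (-2.75)·(-1.5) + (4.25)·(0.5)) / 3 = -12.5/3 = -4.1667
  S[Y,Y] = ((-2.5)·(-2.5) + (3.5)·(3.5) + (-1.5)·(-1.5) + (0.5)·(0.5)) / 3 = 21/3 = 7
  S = [[14.9167, -4.1667],
 [-4.1667, 7]].

Step 3 — invert S. det(S) = 14.9167·7 - (-4.1667)² = 87.0556.
  S^{-1} = (1/det) · [[d, -b], [-b, a]] = [[0.0804, 0.0479],
 [0.0479, 0.1713]].

Step 4 — quadratic form (x̄ - mu_0)^T · S^{-1} · (x̄ - mu_0):
  S^{-1} · (x̄ - mu_0) = (-0.3484, -0.7074),
  (x̄ - mu_0)^T · [...] = (-2.25)·(-0.3484) + (-3.5)·(-0.7074) = 3.2599.

Step 5 — scale by n: T² = 4 · 3.2599 = 13.0396.

T² ≈ 13.0396


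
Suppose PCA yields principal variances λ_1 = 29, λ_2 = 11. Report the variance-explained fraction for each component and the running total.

Step 1 — total variance = trace(Sigma) = Σ λ_i = 29 + 11 = 40.

Step 2 — fraction explained by component i = λ_i / Σ λ:
  PC1: 29/40 = 0.725
  PC2: 11/40 = 0.275

Step 3 — cumulative fraction after k components = (λ_1 + ... + λ_k) / Σ λ:
  k = 1: 29/40 = 0.725
  k = 2: (29 + 11)/40 = 40/40 = 1

Summary (fraction, with percent):

explained: PC1 0.725 (72.5%), PC2 0.275 (27.5%);  cumulative: 0.725, 1


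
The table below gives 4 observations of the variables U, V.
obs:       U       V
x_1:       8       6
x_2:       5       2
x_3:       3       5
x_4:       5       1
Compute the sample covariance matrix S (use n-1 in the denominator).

Step 1 — column means:
  mean(U) = (8 + 5 + 3 + 5) / 4 = 21/4 = 5.25
  mean(V) = (6 + 2 + 5 + 1) / 4 = 14/4 = 3.5

Step 2 — sample covariance S[i,j] = (1/(n-1)) · Σ_k (x_{k,i} - mean_i) · (x_{k,j} - mean_j), with n-1 = 3.
  S[U,U] = ((2.75)·(2.75) + (-0.25)·(-0.25) + (-2.25)·(-2.25) + (-0.25)·(-0.25)) / 3 = 12.75/3 = 4.25
  S[U,V] = ((2.75)·(2.5) + (-0.25)·(-1.5) + (-2.25)·(1.5) + (-0.25)·(-2.5)) / 3 = 4.5/3 = 1.5
  S[V,V] = ((2.5)·(2.5) + (-1.5)·(-1.5) + (1.5)·(1.5) + (-2.5)·(-2.5)) / 3 = 17/3 = 5.6667

S is symmetric (S[j,i] = S[i,j]). Assembling:

S = [[4.25, 1.5],
 [1.5, 5.6667]]


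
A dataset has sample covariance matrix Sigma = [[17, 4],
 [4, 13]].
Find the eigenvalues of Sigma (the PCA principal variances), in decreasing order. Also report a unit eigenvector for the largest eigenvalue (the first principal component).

Step 1 — characteristic polynomial of 2×2 Sigma:
  det(Sigma - λI) = λ² - trace · λ + det = 0.
  trace = 17 + 13 = 30, det = 17·13 - (4)² = 205.
Step 2 — discriminant:
  Δ = trace² - 4·det = 900 - 820 = 80.
Step 3 — eigenvalues:
  λ = (trace ± √Δ)/2 = (30 ± 8.9443)/2,
  λ_1 = 19.4721,  λ_2 = 10.5279.

Step 4 — unit eigenvector for λ_1: solve (Sigma - λ_1 I)v = 0. First row:
  (17 - 19.4721)·v_x + (4)·v_y = 0, i.e. (-2.4721)·v_x + (4)·v_y = 0,
  so v ∝ (b, λ_1 - a) = (4, 2.4721) = u.
  ||u|| = √((4)² + (2.4721)²) = √(22.1115) ≈ 4.7023,
  v_1 = u/||u|| ≈ (0.8507, 0.5257) (||v_1|| = 1).

λ_1 = 19.4721,  λ_2 = 10.5279;  v_1 ≈ (0.8507, 0.5257)


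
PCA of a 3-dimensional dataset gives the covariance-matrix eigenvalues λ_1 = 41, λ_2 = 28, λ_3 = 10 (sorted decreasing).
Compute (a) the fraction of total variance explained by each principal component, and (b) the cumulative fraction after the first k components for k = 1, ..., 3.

Step 1 — total variance = trace(Sigma) = Σ λ_i = 41 + 28 + 10 = 79.

Step 2 — fraction explained by component i = λ_i / Σ λ:
  PC1: 41/79 = 0.519
  PC2: 28/79 = 0.3544
  PC3: 10/79 = 0.1266

Step 3 — cumulative fraction after k components = (λ_1 + ... + λ_k) / Σ λ:
  k = 1: 41/79 = 0.519
  k = 2: (41 + 28)/79 = 69/79 = 0.8734
  k = 3: (41 + 28 + 10)/79 = 79/79 = 1

Summary (fraction, with percent):

explained: PC1 0.519 (51.9%), PC2 0.3544 (35.44%), PC3 0.1266 (12.66%);  cumulative: 0.519, 0.8734, 1


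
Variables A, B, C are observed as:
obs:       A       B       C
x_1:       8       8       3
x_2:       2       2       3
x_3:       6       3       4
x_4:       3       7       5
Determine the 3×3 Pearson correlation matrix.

Step 1 — column means:
  mean(A) = (8 + 2 + 6 + 3) / 4 = 19/4 = 4.75
  mean(B) = (8 + 2 + 3 + 7) / 4 = 20/4 = 5
  mean(C) = (3 + 3 + 4 + 5) / 4 = 15/4 = 3.75

Step 2 — sample variances and covariances s[i,j] = (1/(n-1)) · Σ_k (x_{k,i} - mean_i) · (x_{k,j} - mean_j), with n-1 = 3:
  s[A,A] = ((3.25)·(3.25) + (-2.75)·(-2.75) + (1.25)·(1.25) + (-1.75)·(-1.75)) / 3 = 22.75/3 = 7.5833
  s[A,B] = ((3.25)·(3) + (-2.75)·(-3) + (1.25)·(-2) + (-1.75)·(2)) / 3 = 12/3 = 4
  s[A,C] = ((3.25)·(-0.75) + (-2.75)·(-0.75) + (1.25)·(0.25) + (-1.75)·(1.25)) / 3 = -2.25/3 = -0.75
  s[B,B] = ((3)·(3) + (-3)·(-3) + (-2)·(-2) + (2)·(2)) / 3 = 26/3 = 8.6667
  s[B,C] = ((3)·(-0.75) + (-3)·(-0.75) + (-2)·(0.25) + (2)·(1.25)) / 3 = 2/3 = 0.6667
  s[C,C] = ((-0.75)·(-0.75) + (-0.75)·(-0.75) + (0.25)·(0.25) + (1.25)·(1.25)) / 3 = 2.75/3 = 0.9167
  Sample standard deviations s_i = √(s[i,i]):
  s(A) = √(7.5833) = 2.7538
  s(B) = √(8.6667) = 2.9439
  s(C) = √(0.9167) = 0.9574

Step 3 — r_{ij} = s_{ij} / (s_i · s_j):
  r[A,A] = 1 (diagonal).
  r[A,B] = 4 / (2.7538 · 2.9439) = 4 / 8.1069 = 0.4934
  r[A,C] = -0.75 / (2.7538 · 0.9574) = -0.75 / 2.6365 = -0.2845
  r[B,B] = 1 (diagonal).
  r[B,C] = 0.6667 / (2.9439 · 0.9574) = 0.6667 / 2.8186 = 0.2365
  r[C,C] = 1 (diagonal).

R is symmetric with unit diagonal. Assembling:

R = [[1, 0.4934, -0.2845],
 [0.4934, 1, 0.2365],
 [-0.2845, 0.2365, 1]]


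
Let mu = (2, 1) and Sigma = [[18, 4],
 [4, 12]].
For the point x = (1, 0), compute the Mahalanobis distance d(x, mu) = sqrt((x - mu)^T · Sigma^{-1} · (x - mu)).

Step 1 — centre the observation: (x - mu) = (-1, -1).

Step 2 — invert Sigma. det(Sigma) = 18·12 - (4)² = 200.
  Sigma^{-1} = (1/det) · [[d, -b], [-b, a]] = [[0.06, -0.02],
 [-0.02, 0.09]].

Step 3 — form the quadratic (x - mu)^T · Sigma^{-1} · (x - mu):
  Sigma^{-1} · (x - mu) = (-0.04, -0.07).
  (x - mu)^T · [Sigma^{-1} · (x - mu)] = (-1)·(-0.04) + (-1)·(-0.07) = 0.11.

Step 4 — take square root: d = √(0.11) ≈ 0.3317.

d(x, mu) = √(0.11) ≈ 0.3317


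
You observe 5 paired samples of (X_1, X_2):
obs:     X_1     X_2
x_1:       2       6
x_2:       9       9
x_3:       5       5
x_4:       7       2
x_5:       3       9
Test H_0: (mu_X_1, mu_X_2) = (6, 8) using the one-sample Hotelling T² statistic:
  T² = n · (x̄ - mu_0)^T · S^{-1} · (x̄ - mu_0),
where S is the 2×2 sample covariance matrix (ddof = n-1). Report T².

Step 1 — sample mean vector:
  mean(X_1) = (2 + 9 + 5 + 7 + 3) / 5 = 26/5 = 5.2
  mean(X_2) = (6 + 9 + 5 + 2 + 9) / 5 = 31/5 = 6.2
  x̄ = (5.2, 6.2),  deviation x̄ - mu_0 = (5.2, 6.2) - (6, 8) = (-0.8, -1.8).

Step 2 — sample covariance matrix, S[i,j] = (1/(n-1)) · Σ_k (x_{k,i} - mean_i) · (x_{k,j} - mean_j), divisor n-1 = 4:
  S[X_1,X_1] = ((-3.2)·(-3.2) + (3.8)·(3.8) + (-0.2)·(-0.2) + (1.8)·(1.8) + (-2.2)·(-2.2)) / 4 = 32.8/4 = 8.2
  S[X_1,X_2] = ((-3.2)·(-0.2) + (3.8)·(2.8) + (-0.2)·(-1.2) + (1.8)·(-4.2) + (-2.2)·(2.8)) / 4 = -2.2/4 = -0.55
  S[X_2,X_2] = ((-0.2)·(-0.2) + (2.8)·(2.8) + (-1.2)·(-1.2) + (-4.2)·(-4.2) + (2.8)·(2.8)) / 4 = 34.8/4 = 8.7
  S = [[8.2, -0.55],
 [-0.55, 8.7]].

Step 3 — invert S. det(S) = 8.2·8.7 - (-0.55)² = 71.0375.
  S^{-1} = (1/det) · [[d, -b], [-b, a]] = [[0.1225, 0.0077],
 [0.0077, 0.1154]].

Step 4 — quadratic form (x̄ - mu_0)^T · S^{-1} · (x̄ - mu_0):
  S^{-1} · (x̄ - mu_0) = (-0.1119, -0.214),
  (x̄ - mu_0)^T · [...] = (-0.8)·(-0.1119) + (-1.8)·(-0.214) = 0.4747.

Step 5 — scale by n: T² = 5 · 0.4747 = 2.3734.

T² ≈ 2.3734


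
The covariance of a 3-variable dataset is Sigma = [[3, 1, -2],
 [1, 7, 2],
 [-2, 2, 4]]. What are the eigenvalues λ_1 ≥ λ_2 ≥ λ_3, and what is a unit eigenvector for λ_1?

Step 1 — characteristic polynomial p(λ) = det(λI - Sigma) = λ³ - tr·λ² + c_1·λ - det, where tr = trace, c_1 = sum of the principal 2×2 minors, det = det(Sigma):
  tr = 3 + 7 + 4 = 14,
  c_1 = (3·7 - (1)²) + (3·4 - (-2)²) + (7·4 - (2)²) = 20 + 8 + 24 = 52,
  det = 3·(7·4 - (2)²) - (1)·((1)·4 - (2)·(-2)) + (-2)·((1)·(2) - 7·(-2)) = 3·(24) - (1)·(8) + (-2)·(16) = 32.
  So p(λ) = λ³ - 14λ² + 52λ - 32.
Step 2 — look for an integer root (rational root theorem: any rational root is an integer divisor of 32). Testing λ = 8:
  p(8) = 512 - 896 + 416 - 32 = 0  ✓
  Dividing out (λ - 8): p(λ) = (λ - 8)(λ² - 6λ + 4).
Step 3 — remaining eigenvalues from the quadratic λ² - 6λ + 4 = 0:
  Δ = 6² - 4·4 = 36 - 16 = 20,  λ = (6 ± √20)/2 = (6 ± 4.4721)/2 ≈ 5.2361 or 0.7639.
  Sorted: λ_1 = 8,  λ_2 = 5.2361,  λ_3 = 0.7639  (check: sum = 14 = tr ✓).

Step 4 — unit eigenvector for λ_1 = 8: v spans the null space of (Sigma - λ_1 I), whose rows are
  r_1 = (-5, 1, -2),  r_2 = (1, -1, 2),  r_3 = (-2, 2, -4).
  v is orthogonal to every row, so take v ∝ r_1 × r_2 = ((1)·(2) - (-2)·(-1), (-2)·(1) - (-5)·(2), (-5)·(-1) - (1)·(1)) = (0, 8, 4).
  Rescale (divide by 4): u = (0, 2, 1).
  ||u|| = √((0)² + (2)² + (1)²) = √(5) ≈ 2.2361,  v_1 = u/||u|| ≈ (0, 0.8944, 0.4472) (||v_1|| = 1).

λ_1 = 8,  λ_2 = 5.2361,  λ_3 = 0.7639;  v_1 ≈ (0, 0.8944, 0.4472)


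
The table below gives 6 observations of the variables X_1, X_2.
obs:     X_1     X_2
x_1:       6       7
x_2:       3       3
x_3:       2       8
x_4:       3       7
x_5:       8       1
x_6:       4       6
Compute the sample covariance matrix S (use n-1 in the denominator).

Step 1 — column means:
  mean(X_1) = (6 + 3 + 2 + 3 + 8 + 4) / 6 = 26/6 = 4.3333
  mean(X_2) = (7 + 3 + 8 + 7 + 1 + 6) / 6 = 32/6 = 5.3333

Step 2 — sample covariance S[i,j] = (1/(n-1)) · Σ_k (x_{k,i} - mean_i) · (x_{k,j} - mean_j), with n-1 = 5.
  S[X_1,X_1] = ((1.6667)·(1.6667) + (-1.3333)·(-1.3333) + (-2.3333)·(-2.3333) + (-1.3333)·(-1.3333) + (3.6667)·(3.6667) + (-0.3333)·(-0.3333)) / 5 = 25.3333/5 = 5.0667
  S[X_1,X_2] = ((1.6667)·(1.6667) + (-1.3333)·(-2.3333) + (-2.3333)·(2.6667) + (-1.3333)·(1.6667) + (3.6667)·(-4.3333) + (-0.3333)·(0.6667)) / 5 = -18.6667/5 = -3.7333
  S[X_2,X_2] = ((1.6667)·(1.6667) + (-2.3333)·(-2.3333) + (2.6667)·(2.6667) + (1.6667)·(1.6667) + (-4.3333)·(-4.3333) + (0.6667)·(0.6667)) / 5 = 37.3333/5 = 7.4667

S is symmetric (S[j,i] = S[i,j]). Assembling:

S = [[5.0667, -3.7333],
 [-3.7333, 7.4667]]


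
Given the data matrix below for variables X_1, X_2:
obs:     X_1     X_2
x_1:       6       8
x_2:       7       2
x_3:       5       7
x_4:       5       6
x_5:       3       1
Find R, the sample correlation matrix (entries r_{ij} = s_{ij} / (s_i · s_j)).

Step 1 — column means:
  mean(X_1) = (6 + 7 + 5 + 5 + 3) / 5 = 26/5 = 5.2
  mean(X_2) = (8 + 2 + 7 + 6 + 1) / 5 = 24/5 = 4.8

Step 2 — sample variances and covariances s[i,j] = (1/(n-1)) · Σ_k (x_{k,i} - mean_i) · (x_{k,j} - mean_j), with n-1 = 4:
  s[X_1,X_1] = ((0.8)·(0.8) + (1.8)·(1.8) + (-0.2)·(-0.2) + (-0.2)·(-0.2) + (-2.2)·(-2.2)) / 4 = 8.8/4 = 2.2
  s[X_1,X_2] = ((0.8)·(3.2) + (1.8)·(-2.8) + (-0.2)·(2.2) + (-0.2)·(1.2) + (-2.2)·(-3.8)) / 4 = 5.2/4 = 1.3
  s[X_2,X_2] = ((3.2)·(3.2) + (-2.8)·(-2.8) + (2.2)·(2.2) + (1.2)·(1.2) + (-3.8)·(-3.8)) / 4 = 38.8/4 = 9.7
  Sample standard deviations s_i = √(s[i,i]):
  s(X_1) = √(2.2) = 1.4832
  s(X_2) = √(9.7) = 3.1145

Step 3 — r_{ij} = s_{ij} / (s_i · s_j):
  r[X_1,X_1] = 1 (diagonal).
  r[X_1,X_2] = 1.3 / (1.4832 · 3.1145) = 1.3 / 4.6195 = 0.2814
  r[X_2,X_2] = 1 (diagonal).

R is symmetric with unit diagonal. Assembling:

R = [[1, 0.2814],
 [0.2814, 1]]


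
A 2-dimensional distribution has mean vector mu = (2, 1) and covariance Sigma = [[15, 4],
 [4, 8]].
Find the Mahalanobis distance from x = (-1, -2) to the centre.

Step 1 — centre the observation: (x - mu) = (-3, -3).

Step 2 — invert Sigma. det(Sigma) = 15·8 - (4)² = 104.
  Sigma^{-1} = (1/det) · [[d, -b], [-b, a]] = [[0.0769, -0.0385],
 [-0.0385, 0.1442]].

Step 3 — form the quadratic (x - mu)^T · Sigma^{-1} · (x - mu):
  Sigma^{-1} · (x - mu) = (-0.1154, -0.3173).
  (x - mu)^T · [Sigma^{-1} · (x - mu)] = (-3)·(-0.1154) + (-3)·(-0.3173) = 1.2981.

Step 4 — take square root: d = √(1.2981) ≈ 1.1393.

d(x, mu) = √(1.2981) ≈ 1.1393


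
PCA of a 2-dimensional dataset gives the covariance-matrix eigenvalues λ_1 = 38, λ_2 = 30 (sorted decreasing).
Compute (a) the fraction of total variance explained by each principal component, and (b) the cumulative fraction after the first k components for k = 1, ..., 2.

Step 1 — total variance = trace(Sigma) = Σ λ_i = 38 + 30 = 68.

Step 2 — fraction explained by component i = λ_i / Σ λ:
  PC1: 38/68 = 0.5588
  PC2: 30/68 = 0.4412

Step 3 — cumulative fraction after k components = (λ_1 + ... + λ_k) / Σ λ:
  k = 1: 38/68 = 0.5588
  k = 2: (38 + 30)/68 = 68/68 = 1

Summary (fraction, with percent):

explained: PC1 0.5588 (55.88%), PC2 0.4412 (44.12%);  cumulative: 0.5588, 1


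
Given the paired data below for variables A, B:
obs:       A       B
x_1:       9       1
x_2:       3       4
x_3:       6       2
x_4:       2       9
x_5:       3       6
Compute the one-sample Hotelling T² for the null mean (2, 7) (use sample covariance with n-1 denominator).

Step 1 — sample mean vector:
  mean(A) = (9 + 3 + 6 + 2 + 3) / 5 = 23/5 = 4.6
  mean(B) = (1 + 4 + 2 + 9 + 6) / 5 = 22/5 = 4.4
  x̄ = (4.6, 4.4),  deviation x̄ - mu_0 = (4.6, 4.4) - (2, 7) = (2.6, -2.6).

Step 2 — sample covariance matrix, S[i,j] = (1/(n-1)) · Σ_k (x_{k,i} - mean_i) · (x_{k,j} - mean_j), divisor n-1 = 4:
  S[A,A] = ((4.4)·(4.4) + (-1.6)·(-1.6) + (1.4)·(1.4) + (-2.6)·(-2.6) + (-1.6)·(-1.6)) / 4 = 33.2/4 = 8.3
  S[A,B] = ((4.4)·(-3.4) + (-1.6)·(-0.4) + (1.4)·(-2.4) + (-2.6)·(4.6) + (-1.6)·(1.6)) / 4 = -32.2/4 = -8.05
  S[B,B] = ((-3.4)·(-3.4) + (-0.4)·(-0.4) + (-2.4)·(-2.4) + (4.6)·(4.6) + (1.6)·(1.6)) / 4 = 41.2/4 = 10.3
  S = [[8.3, -8.05],
 [-8.05, 10.3]].

Step 3 — invert S. det(S) = 8.3·10.3 - (-8.05)² = 20.6875.
  S^{-1} = (1/det) · [[d, -b], [-b, a]] = [[0.4979, 0.3891],
 [0.3891, 0.4012]].

Step 4 — quadratic form (x̄ - mu_0)^T · S^{-1} · (x̄ - mu_0):
  S^{-1} · (x̄ - mu_0) = (0.2828, -0.0314),
  (x̄ - mu_0)^T · [...] = (2.6)·(0.2828) + (-2.6)·(-0.0314) = 0.8169.

Step 5 — scale by n: T² = 5 · 0.8169 = 4.0846.

T² ≈ 4.0846


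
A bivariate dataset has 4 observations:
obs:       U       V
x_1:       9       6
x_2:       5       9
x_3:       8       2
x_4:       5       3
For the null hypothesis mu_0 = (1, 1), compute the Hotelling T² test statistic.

Step 1 — sample mean vector:
  mean(U) = (9 + 5 + 8 + 5) / 4 = 27/4 = 6.75
  mean(V) = (6 + 9 + 2 + 3) / 4 = 20/4 = 5
  x̄ = (6.75, 5),  deviation x̄ - mu_0 = (6.75, 5) - (1, 1) = (5.75, 4).

Step 2 — sample covariance matrix, S[i,j] = (1/(n-1)) · Σ_k (x_{k,i} - mean_i) · (x_{k,j} - mean_j), divisor n-1 = 3:
  S[U,U] = ((2.25)·(2.25) + (-1.75)·(-1.75) + (1.25)·(1.25) + (-1.75)·(-1.75)) / 3 = 12.75/3 = 4.25
  S[U,V] = ((2.25)·(1) + (-1.75)·(4) + (1.25)·(-3) + (-1.75)·(-2)) / 3 = -5/3 = -1.6667
  S[V,V] = ((1)·(1) + (4)·(4) + (-3)·(-3) + (-2)·(-2)) / 3 = 30/3 = 10
  S = [[4.25, -1.6667],
 [-1.6667, 10]].

Step 3 — invert S. det(S) = 4.25·10 - (-1.6667)² = 39.7222.
  S^{-1} = (1/det) · [[d, -b], [-b, a]] = [[0.2517, 0.042],
 [0.042, 0.107]].

Step 4 — quadratic form (x̄ - mu_0)^T · S^{-1} · (x̄ - mu_0):
  S^{-1} · (x̄ - mu_0) = (1.6154, 0.6692),
  (x̄ - mu_0)^T · [...] = (5.75)·(1.6154) + (4)·(0.6692) = 11.9654.

Step 5 — scale by n: T² = 4 · 11.9654 = 47.8615.

T² ≈ 47.8615


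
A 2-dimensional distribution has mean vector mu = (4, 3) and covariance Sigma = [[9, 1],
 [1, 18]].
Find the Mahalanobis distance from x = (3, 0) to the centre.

Step 1 — centre the observation: (x - mu) = (-1, -3).

Step 2 — invert Sigma. det(Sigma) = 9·18 - (1)² = 161.
  Sigma^{-1} = (1/det) · [[d, -b], [-b, a]] = [[0.1118, -0.0062],
 [-0.0062, 0.0559]].

Step 3 — form the quadratic (x - mu)^T · Sigma^{-1} · (x - mu):
  Sigma^{-1} · (x - mu) = (-0.0932, -0.1615).
  (x - mu)^T · [Sigma^{-1} · (x - mu)] = (-1)·(-0.0932) + (-3)·(-0.1615) = 0.5776.

Step 4 — take square root: d = √(0.5776) ≈ 0.76.

d(x, mu) = √(0.5776) ≈ 0.76


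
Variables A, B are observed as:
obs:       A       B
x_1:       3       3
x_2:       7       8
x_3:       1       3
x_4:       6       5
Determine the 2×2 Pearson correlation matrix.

Step 1 — column means:
  mean(A) = (3 + 7 + 1 + 6) / 4 = 17/4 = 4.25
  mean(B) = (3 + 8 + 3 + 5) / 4 = 19/4 = 4.75

Step 2 — sample variances and covariances s[i,j] = (1/(n-1)) · Σ_k (x_{k,i} - mean_i) · (x_{k,j} - mean_j), with n-1 = 3:
  s[A,A] = ((-1.25)·(-1.25) + (2.75)·(2.75) + (-3.25)·(-3.25) + (1.75)·(1.75)) / 3 = 22.75/3 = 7.5833
  s[A,B] = ((-1.25)·(-1.75) + (2.75)·(3.25) + (-3.25)·(-1.75) + (1.75)·(0.25)) / 3 = 17.25/3 = 5.75
  s[B,B] = ((-1.75)·(-1.75) + (3.25)·(3.25) + (-1.75)·(-1.75) + (0.25)·(0.25)) / 3 = 16.75/3 = 5.5833
  Sample standard deviations s_i = √(s[i,i]):
  s(A) = √(7.5833) = 2.7538
  s(B) = √(5.5833) = 2.3629

Step 3 — r_{ij} = s_{ij} / (s_i · s_j):
  r[A,A] = 1 (diagonal).
  r[A,B] = 5.75 / (2.7538 · 2.3629) = 5.75 / 6.5069 = 0.8837
  r[B,B] = 1 (diagonal).

R is symmetric with unit diagonal. Assembling:

R = [[1, 0.8837],
 [0.8837, 1]]


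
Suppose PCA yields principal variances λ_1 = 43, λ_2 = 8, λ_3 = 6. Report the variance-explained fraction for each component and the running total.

Step 1 — total variance = trace(Sigma) = Σ λ_i = 43 + 8 + 6 = 57.

Step 2 — fraction explained by component i = λ_i / Σ λ:
  PC1: 43/57 = 0.7544
  PC2: 8/57 = 0.1404
  PC3: 6/57 = 0.1053

Step 3 — cumulative fraction after k components = (λ_1 + ... + λ_k) / Σ λ:
  k = 1: 43/57 = 0.7544
  k = 2: (43 + 8)/57 = 51/57 = 0.8947
  k = 3: (43 + 8 + 6)/57 = 57/57 = 1

Summary (fraction, with percent):

explained: PC1 0.7544 (75.44%), PC2 0.1404 (14.04%), PC3 0.1053 (10.53%);  cumulative: 0.7544, 0.8947, 1


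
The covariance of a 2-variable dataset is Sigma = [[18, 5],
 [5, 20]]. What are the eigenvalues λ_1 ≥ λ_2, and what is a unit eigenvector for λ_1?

Step 1 — characteristic polynomial of 2×2 Sigma:
  det(Sigma - λI) = λ² - trace · λ + det = 0.
  trace = 18 + 20 = 38, det = 18·20 - (5)² = 335.
Step 2 — discriminant:
  Δ = trace² - 4·det = 1444 - 1340 = 104.
Step 3 — eigenvalues:
  λ = (trace ± √Δ)/2 = (38 ± 10.198)/2,
  λ_1 = 24.099,  λ_2 = 13.901.

Step 4 — unit eigenvector for λ_1: solve (Sigma - λ_1 I)v = 0. First row:
  (18 - 24.099)·v_x + (5)·v_y = 0, i.e. (-6.099)·v_x + (5)·v_y = 0,
  so v ∝ (b, λ_1 - a) = (5, 6.099) = u.
  ||u|| = √((5)² + (6.099)²) = √(62.198) ≈ 7.8866,
  v_1 = u/||u|| ≈ (0.634, 0.7733) (||v_1|| = 1).

λ_1 = 24.099,  λ_2 = 13.901;  v_1 ≈ (0.634, 0.7733)


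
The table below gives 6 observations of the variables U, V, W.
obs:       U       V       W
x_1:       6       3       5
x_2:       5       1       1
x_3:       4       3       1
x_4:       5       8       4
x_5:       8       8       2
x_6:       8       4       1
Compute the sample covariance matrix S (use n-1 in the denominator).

Step 1 — column means:
  mean(U) = (6 + 5 + 4 + 5 + 8 + 8) / 6 = 36/6 = 6
  mean(V) = (3 + 1 + 3 + 8 + 8 + 4) / 6 = 27/6 = 4.5
  mean(W) = (5 + 1 + 1 + 4 + 2 + 1) / 6 = 14/6 = 2.3333

Step 2 — sample covariance S[i,j] = (1/(n-1)) · Σ_k (x_{k,i} - mean_i) · (x_{k,j} - mean_j), with n-1 = 5.
  S[U,U] = ((0)·(0) + (-1)·(-1) + (-2)·(-2) + (-1)·(-1) + (2)·(2) + (2)·(2)) / 5 = 14/5 = 2.8
  S[U,V] = ((0)·(-1.5) + (-1)·(-3.5) + (-2)·(-1.5) + (-1)·(3.5) + (2)·(3.5) + (2)·(-0.5)) / 5 = 9/5 = 1.8
  S[U,W] = ((0)·(2.6667) + (-1)·(-1.3333) + (-2)·(-1.3333) + (-1)·(1.6667) + (2)·(-0.3333) + (2)·(-1.3333)) / 5 = -1/5 = -0.2
  S[V,V] = ((-1.5)·(-1.5) + (-3.5)·(-3.5) + (-1.5)·(-1.5) + (3.5)·(3.5) + (3.5)·(3.5) + (-0.5)·(-0.5)) / 5 = 41.5/5 = 8.3
  S[V,W] = ((-1.5)·(2.6667) + (-3.5)·(-1.3333) + (-1.5)·(-1.3333) + (3.5)·(1.6667) + (3.5)·(-0.3333) + (-0.5)·(-1.3333)) / 5 = 8/5 = 1.6
  S[W,W] = ((2.6667)·(2.6667) + (-1.3333)·(-1.3333) + (-1.3333)·(-1.3333) + (1.6667)·(1.6667) + (-0.3333)·(-0.3333) + (-1.3333)·(-1.3333)) / 5 = 15.3333/5 = 3.0667

S is symmetric (S[j,i] = S[i,j]). Assembling:

S = [[2.8, 1.8, -0.2],
 [1.8, 8.3, 1.6],
 [-0.2, 1.6, 3.0667]]


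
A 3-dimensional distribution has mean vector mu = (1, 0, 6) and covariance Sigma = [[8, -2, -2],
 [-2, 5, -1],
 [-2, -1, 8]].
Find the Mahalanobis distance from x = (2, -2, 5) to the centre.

Step 1 — centre the observation: (x - mu) = (1, -2, -1).

Step 2 — invert Sigma (cofactor / det for 3×3, or solve directly):
  Sigma^{-1} = [[0.1548, 0.0714, 0.0476],
 [0.0714, 0.2381, 0.0476],
 [0.0476, 0.0476, 0.1429]].

Step 3 — form the quadratic (x - mu)^T · Sigma^{-1} · (x - mu):
  Sigma^{-1} · (x - mu) = (-0.0357, -0.4524, -0.1905).
  (x - mu)^T · [Sigma^{-1} · (x - mu)] = (1)·(-0.0357) + (-2)·(-0.4524) + (-1)·(-0.1905) = 1.0595.

Step 4 — take square root: d = √(1.0595) ≈ 1.0293.

d(x, mu) = √(1.0595) ≈ 1.0293


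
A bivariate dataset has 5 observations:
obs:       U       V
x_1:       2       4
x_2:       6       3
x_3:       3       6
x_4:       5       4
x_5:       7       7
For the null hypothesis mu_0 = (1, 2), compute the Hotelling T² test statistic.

Step 1 — sample mean vector:
  mean(U) = (2 + 6 + 3 + 5 + 7) / 5 = 23/5 = 4.6
  mean(V) = (4 + 3 + 6 + 4 + 7) / 5 = 24/5 = 4.8
  x̄ = (4.6, 4.8),  deviation x̄ - mu_0 = (4.6, 4.8) - (1, 2) = (3.6, 2.8).

Step 2 — sample covariance matrix, S[i,j] = (1/(n-1)) · Σ_k (x_{k,i} - mean_i) · (x_{k,j} - mean_j), divisor n-1 = 4:
  S[U,U] = ((-2.6)·(-2.6) + (1.4)·(1.4) + (-1.6)·(-1.6) + (0.4)·(0.4) + (2.4)·(2.4)) / 4 = 17.2/4 = 4.3
  S[U,V] = ((-2.6)·(-0.8) + (1.4)·(-1.8) + (-1.6)·(1.2) + (0.4)·(-0.8) + (2.4)·(2.2)) / 4 = 2.6/4 = 0.65
  S[V,V] = ((-0.8)·(-0.8) + (-1.8)·(-1.8) + (1.2)·(1.2) + (-0.8)·(-0.8) + (2.2)·(2.2)) / 4 = 10.8/4 = 2.7
  S = [[4.3, 0.65],
 [0.65, 2.7]].

Step 3 — invert S. det(S) = 4.3·2.7 - (0.65)² = 11.1875.
  S^{-1} = (1/det) · [[d, -b], [-b, a]] = [[0.2413, -0.0581],
 [-0.0581, 0.3844]].

Step 4 — quadratic form (x̄ - mu_0)^T · S^{-1} · (x̄ - mu_0):
  S^{-1} · (x̄ - mu_0) = (0.7061, 0.867),
  (x̄ - mu_0)^T · [...] = (3.6)·(0.7061) + (2.8)·(0.867) = 4.9698.

Step 5 — scale by n: T² = 5 · 4.9698 = 24.8492.

T² ≈ 24.8492


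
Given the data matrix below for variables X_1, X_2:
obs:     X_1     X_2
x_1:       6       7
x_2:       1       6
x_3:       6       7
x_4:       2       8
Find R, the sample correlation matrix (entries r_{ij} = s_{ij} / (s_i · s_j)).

Step 1 — column means:
  mean(X_1) = (6 + 1 + 6 + 2) / 4 = 15/4 = 3.75
  mean(X_2) = (7 + 6 + 7 + 8) / 4 = 28/4 = 7

Step 2 — sample variances and covariances s[i,j] = (1/(n-1)) · Σ_k (x_{k,i} - mean_i) · (x_{k,j} - mean_j), with n-1 = 3:
  s[X_1,X_1] = ((2.25)·(2.25) + (-2.75)·(-2.75) + (2.25)·(2.25) + (-1.75)·(-1.75)) / 3 = 20.75/3 = 6.9167
  s[X_1,X_2] = ((2.25)·(0) + (-2.75)·(-1) + (2.25)·(0) + (-1.75)·(1)) / 3 = 1/3 = 0.3333
  s[X_2,X_2] = ((0)·(0) + (-1)·(-1) + (0)·(0) + (1)·(1)) / 3 = 2/3 = 0.6667
  Sample standard deviations s_i = √(s[i,i]):
  s(X_1) = √(6.9167) = 2.63
  s(X_2) = √(0.6667) = 0.8165

Step 3 — r_{ij} = s_{ij} / (s_i · s_j):
  r[X_1,X_1] = 1 (diagonal).
  r[X_1,X_2] = 0.3333 / (2.63 · 0.8165) = 0.3333 / 2.1473 = 0.1552
  r[X_2,X_2] = 1 (diagonal).

R is symmetric with unit diagonal. Assembling:

R = [[1, 0.1552],
 [0.1552, 1]]


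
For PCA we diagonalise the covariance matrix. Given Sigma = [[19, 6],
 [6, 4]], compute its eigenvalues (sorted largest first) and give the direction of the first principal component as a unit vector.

Step 1 — characteristic polynomial of 2×2 Sigma:
  det(Sigma - λI) = λ² - trace · λ + det = 0.
  trace = 19 + 4 = 23, det = 19·4 - (6)² = 40.
Step 2 — discriminant:
  Δ = trace² - 4·det = 529 - 160 = 369.
Step 3 — eigenvalues:
  λ = (trace ± √Δ)/2 = (23 ± 19.2094)/2,
  λ_1 = 21.1047,  λ_2 = 1.8953.

Step 4 — unit eigenvector for λ_1: solve (Sigma - λ_1 I)v = 0. First row:
  (19 - 21.1047)·v_x + (6)·v_y = 0, i.e. (-2.1047)·v_x + (6)·v_y = 0,
  so v ∝ (b, λ_1 - a) = (6, 2.1047) = u.
  ||u|| = √((6)² + (2.1047)²) = √(40.4297) ≈ 6.3584,
  v_1 = u/||u|| ≈ (0.9436, 0.331) (||v_1|| = 1).

λ_1 = 21.1047,  λ_2 = 1.8953;  v_1 ≈ (0.9436, 0.331)


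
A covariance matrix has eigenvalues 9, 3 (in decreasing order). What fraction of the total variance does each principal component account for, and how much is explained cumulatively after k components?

Step 1 — total variance = trace(Sigma) = Σ λ_i = 9 + 3 = 12.

Step 2 — fraction explained by component i = λ_i / Σ λ:
  PC1: 9/12 = 0.75
  PC2: 3/12 = 0.25

Step 3 — cumulative fraction after k components = (λ_1 + ... + λ_k) / Σ λ:
  k = 1: 9/12 = 0.75
  k = 2: (9 + 3)/12 = 12/12 = 1

Summary (fraction, with percent):

explained: PC1 0.75 (75%), PC2 0.25 (25%);  cumulative: 0.75, 1


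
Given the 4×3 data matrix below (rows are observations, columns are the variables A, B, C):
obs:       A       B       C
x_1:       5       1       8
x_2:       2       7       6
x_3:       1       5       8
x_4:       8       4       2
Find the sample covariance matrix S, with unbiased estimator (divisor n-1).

Step 1 — column means:
  mean(A) = (5 + 2 + 1 + 8) / 4 = 16/4 = 4
  mean(B) = (1 + 7 + 5 + 4) / 4 = 17/4 = 4.25
  mean(C) = (8 + 6 + 8 + 2) / 4 = 24/4 = 6

Step 2 — sample covariance S[i,j] = (1/(n-1)) · Σ_k (x_{k,i} - mean_i) · (x_{k,j} - mean_j), with n-1 = 3.
  S[A,A] = ((1)·(1) + (-2)·(-2) + (-3)·(-3) + (4)·(4)) / 3 = 30/3 = 10
  S[A,B] = ((1)·(-3.25) + (-2)·(2.75) + (-3)·(0.75) + (4)·(-0.25)) / 3 = -12/3 = -4
  S[A,C] = ((1)·(2) + (-2)·(0) + (-3)·(2) + (4)·(-4)) / 3 = -20/3 = -6.6667
  S[B,B] = ((-3.25)·(-3.25) + (2.75)·(2.75) + (0.75)·(0.75) + (-0.25)·(-0.25)) / 3 = 18.75/3 = 6.25
  S[B,C] = ((-3.25)·(2) + (2.75)·(0) + (0.75)·(2) + (-0.25)·(-4)) / 3 = -4/3 = -1.3333
  S[C,C] = ((2)·(2) + (0)·(0) + (2)·(2) + (-4)·(-4)) / 3 = 24/3 = 8

S is symmetric (S[j,i] = S[i,j]). Assembling:

S = [[10, -4, -6.6667],
 [-4, 6.25, -1.3333],
 [-6.6667, -1.3333, 8]]


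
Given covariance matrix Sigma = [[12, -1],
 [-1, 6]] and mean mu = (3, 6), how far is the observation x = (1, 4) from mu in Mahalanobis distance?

Step 1 — centre the observation: (x - mu) = (-2, -2).

Step 2 — invert Sigma. det(Sigma) = 12·6 - (-1)² = 71.
  Sigma^{-1} = (1/det) · [[d, -b], [-b, a]] = [[0.0845, 0.0141],
 [0.0141, 0.169]].

Step 3 — form the quadratic (x - mu)^T · Sigma^{-1} · (x - mu):
  Sigma^{-1} · (x - mu) = (-0.1972, -0.3662).
  (x - mu)^T · [Sigma^{-1} · (x - mu)] = (-2)·(-0.1972) + (-2)·(-0.3662) = 1.1268.

Step 4 — take square root: d = √(1.1268) ≈ 1.0615.

d(x, mu) = √(1.1268) ≈ 1.0615


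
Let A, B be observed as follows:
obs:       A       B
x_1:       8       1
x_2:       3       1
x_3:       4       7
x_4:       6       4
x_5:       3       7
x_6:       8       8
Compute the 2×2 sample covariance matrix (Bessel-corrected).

Step 1 — column means:
  mean(A) = (8 + 3 + 4 + 6 + 3 + 8) / 6 = 32/6 = 5.3333
  mean(B) = (1 + 1 + 7 + 4 + 7 + 8) / 6 = 28/6 = 4.6667

Step 2 — sample covariance S[i,j] = (1/(n-1)) · Σ_k (x_{k,i} - mean_i) · (x_{k,j} - mean_j), with n-1 = 5.
  S[A,A] = ((2.6667)·(2.6667) + (-2.3333)·(-2.3333) + (-1.3333)·(-1.3333) + (0.6667)·(0.6667) + (-2.3333)·(-2.3333) + (2.6667)·(2.6667)) / 5 = 27.3333/5 = 5.4667
  S[A,B] = ((2.6667)·(-3.6667) + (-2.3333)·(-3.6667) + (-1.3333)·(2.3333) + (0.6667)·(-0.6667) + (-2.3333)·(2.3333) + (2.6667)·(3.3333)) / 5 = -1.3333/5 = -0.2667
  S[B,B] = ((-3.6667)·(-3.6667) + (-3.6667)·(-3.6667) + (2.3333)·(2.3333) + (-0.6667)·(-0.6667) + (2.3333)·(2.3333) + (3.3333)·(3.3333)) / 5 = 49.3333/5 = 9.8667

S is symmetric (S[j,i] = S[i,j]). Assembling:

S = [[5.4667, -0.2667],
 [-0.2667, 9.8667]]


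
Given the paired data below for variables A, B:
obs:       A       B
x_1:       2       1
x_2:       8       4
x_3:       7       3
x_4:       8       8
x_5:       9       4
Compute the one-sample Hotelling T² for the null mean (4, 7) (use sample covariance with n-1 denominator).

Step 1 — sample mean vector:
  mean(A) = (2 + 8 + 7 + 8 + 9) / 5 = 34/5 = 6.8
  mean(B) = (1 + 4 + 3 + 8 + 4) / 5 = 20/5 = 4
  x̄ = (6.8, 4),  deviation x̄ - mu_0 = (6.8, 4) - (4, 7) = (2.8, -3).

Step 2 — sample covariance matrix, S[i,j] = (1/(n-1)) · Σ_k (x_{k,i} - mean_i) · (x_{k,j} - mean_j), divisor n-1 = 4:
  S[A,A] = ((-4.8)·(-4.8) + (1.2)·(1.2) + (0.2)·(0.2) + (1.2)·(1.2) + (2.2)·(2.2)) / 4 = 30.8/4 = 7.7
  S[A,B] = ((-4.8)·(-3) + (1.2)·(0) + (0.2)·(-1) + (1.2)·(4) + (2.2)·(0)) / 4 = 19/4 = 4.75
  S[B,B] = ((-3)·(-3) + (0)·(0) + (-1)·(-1) + (4)·(4) + (0)·(0)) / 4 = 26/4 = 6.5
  S = [[7.7, 4.75],
 [4.75, 6.5]].

Step 3 — invert S. det(S) = 7.7·6.5 - (4.75)² = 27.4875.
  S^{-1} = (1/det) · [[d, -b], [-b, a]] = [[0.2365, -0.1728],
 [-0.1728, 0.2801]].

Step 4 — quadratic form (x̄ - mu_0)^T · S^{-1} · (x̄ - mu_0):
  S^{-1} · (x̄ - mu_0) = (1.1805, -1.3242),
  (x̄ - mu_0)^T · [...] = (2.8)·(1.1805) + (-3)·(-1.3242) = 7.2782.

Step 5 — scale by n: T² = 5 · 7.2782 = 36.3911.

T² ≈ 36.3911


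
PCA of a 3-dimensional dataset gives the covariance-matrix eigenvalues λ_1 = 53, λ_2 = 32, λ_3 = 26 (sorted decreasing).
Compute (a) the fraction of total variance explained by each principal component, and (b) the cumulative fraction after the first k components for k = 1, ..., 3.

Step 1 — total variance = trace(Sigma) = Σ λ_i = 53 + 32 + 26 = 111.

Step 2 — fraction explained by component i = λ_i / Σ λ:
  PC1: 53/111 = 0.4775
  PC2: 32/111 = 0.2883
  PC3: 26/111 = 0.2342

Step 3 — cumulative fraction after k components = (λ_1 + ... + λ_k) / Σ λ:
  k = 1: 53/111 = 0.4775
  k = 2: (53 + 32)/111 = 85/111 = 0.7658
  k = 3: (53 + 32 + 26)/111 = 111/111 = 1

Summary (fraction, with percent):

explained: PC1 0.4775 (47.75%), PC2 0.2883 (28.83%), PC3 0.2342 (23.42%);  cumulative: 0.4775, 0.7658, 1


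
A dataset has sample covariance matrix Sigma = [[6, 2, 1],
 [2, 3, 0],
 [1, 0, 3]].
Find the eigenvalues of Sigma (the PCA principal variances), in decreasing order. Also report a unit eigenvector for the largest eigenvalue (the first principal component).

Step 1 — characteristic polynomial p(λ) = det(λI - Sigma) = λ³ - tr·λ² + c_1·λ - det, where tr = trace, c_1 = sum of the principal 2×2 minors, det = det(Sigma):
  tr = 6 + 3 + 3 = 12,
  c_1 = (6·3 - (2)²) + (6·3 - (1)²) + (3·3 - (0)²) = 14 + 17 + 9 = 40,
  det = 6·(3·3 - (0)²) - (2)·((2)·3 - (0)·(1)) + (1)·((2)·(0) - 3·(1)) = 6·(9) - (2)·(6) + (1)·(-3) = 39.
  So p(λ) = λ³ - 12λ² + 40λ - 39.
Step 2 — look for an integer root (rational root theorem: any rational root is an integer divisor of 39). Testing λ = 3:
  p(3) = 27 - 108 + 120 - 39 = 0  ✓
  Dividing out (λ - 3): p(λ) = (λ - 3)(λ² - 9λ + 13).
Step 3 — remaining eigenvalues from the quadratic λ² - 9λ + 13 = 0:
  Δ = 9² - 4·13 = 81 - 52 = 29,  λ = (9 ± √29)/2 = (9 ± 5.3852)/2 ≈ 7.1926 or 1.8074.
  Sorted: λ_1 = 7.1926,  λ_2 = 3,  λ_3 = 1.8074  (check: sum = 12 = tr ✓).

Step 4 — unit eigenvector for λ_1 ≈ 7.1926: v spans the null space of (Sigma - λ_1 I), whose rows are
  r_1 = (-1.1926, 2, 1),  r_2 = (2, -4.1926, 0),  r_3 = (1, 0, -4.1926).
  v is orthogonal to every row, so take v ∝ r_1 × r_2 = ((2)·(0) - (1)·(-4.1926), (1)·(2) - (-1.1926)·(0), (-1.1926)·(-4.1926) - (2)·(2)) ≈ (4.1926, 2, 1).
  Let u = (4.1926, 2, 1).
  ||u|| = √((4.1926)² + (2)² + (1)²) = √(22.5777) ≈ 4.7516,  v_1 = u/||u|| ≈ (0.8824, 0.4209, 0.2105) (||v_1|| = 1).

λ_1 = 7.1926,  λ_2 = 3,  λ_3 = 1.8074;  v_1 ≈ (0.8824, 0.4209, 0.2105)


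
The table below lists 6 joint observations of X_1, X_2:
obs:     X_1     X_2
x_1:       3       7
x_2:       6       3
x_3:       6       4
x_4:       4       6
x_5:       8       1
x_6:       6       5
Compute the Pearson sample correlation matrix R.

Step 1 — column means:
  mean(X_1) = (3 + 6 + 6 + 4 + 8 + 6) / 6 = 33/6 = 5.5
  mean(X_2) = (7 + 3 + 4 + 6 + 1 + 5) / 6 = 26/6 = 4.3333

Step 2 — sample variances and covariances s[i,j] = (1/(n-1)) · Σ_k (x_{k,i} - mean_i) · (x_{k,j} - mean_j), with n-1 = 5:
  s[X_1,X_1] = ((-2.5)·(-2.5) + (0.5)·(0.5) + (0.5)·(0.5) + (-1.5)·(-1.5) + (2.5)·(2.5) + (0.5)·(0.5)) / 5 = 15.5/5 = 3.1
  s[X_1,X_2] = ((-2.5)·(2.6667) + (0.5)·(-1.3333) + (0.5)·(-0.3333) + (-1.5)·(1.6667) + (2.5)·(-3.3333) + (0.5)·(0.6667)) / 5 = -18/5 = -3.6
  s[X_2,X_2] = ((2.6667)·(2.6667) + (-1.3333)·(-1.3333) + (-0.3333)·(-0.3333) + (1.6667)·(1.6667) + (-3.3333)·(-3.3333) + (0.6667)·(0.6667)) / 5 = 23.3333/5 = 4.6667
  Sample standard deviations s_i = √(s[i,i]):
  s(X_1) = √(3.1) = 1.7607
  s(X_2) = √(4.6667) = 2.1602

Step 3 — r_{ij} = s_{ij} / (s_i · s_j):
  r[X_1,X_1] = 1 (diagonal).
  r[X_1,X_2] = -3.6 / (1.7607 · 2.1602) = -3.6 / 3.8035 = -0.9465
  r[X_2,X_2] = 1 (diagonal).

R is symmetric with unit diagonal. Assembling:

R = [[1, -0.9465],
 [-0.9465, 1]]


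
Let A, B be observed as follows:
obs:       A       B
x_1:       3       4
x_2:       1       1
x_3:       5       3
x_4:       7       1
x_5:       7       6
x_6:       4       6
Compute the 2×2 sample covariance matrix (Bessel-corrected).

Step 1 — column means:
  mean(A) = (3 + 1 + 5 + 7 + 7 + 4) / 6 = 27/6 = 4.5
  mean(B) = (4 + 1 + 3 + 1 + 6 + 6) / 6 = 21/6 = 3.5

Step 2 — sample covariance S[i,j] = (1/(n-1)) · Σ_k (x_{k,i} - mean_i) · (x_{k,j} - mean_j), with n-1 = 5.
  S[A,A] = ((-1.5)·(-1.5) + (-3.5)·(-3.5) + (0.5)·(0.5) + (2.5)·(2.5) + (2.5)·(2.5) + (-0.5)·(-0.5)) / 5 = 27.5/5 = 5.5
  S[A,B] = ((-1.5)·(0.5) + (-3.5)·(-2.5) + (0.5)·(-0.5) + (2.5)·(-2.5) + (2.5)·(2.5) + (-0.5)·(2.5)) / 5 = 6.5/5 = 1.3
  S[B,B] = ((0.5)·(0.5) + (-2.5)·(-2.5) + (-0.5)·(-0.5) + (-2.5)·(-2.5) + (2.5)·(2.5) + (2.5)·(2.5)) / 5 = 25.5/5 = 5.1

S is symmetric (S[j,i] = S[i,j]). Assembling:

S = [[5.5, 1.3],
 [1.3, 5.1]]


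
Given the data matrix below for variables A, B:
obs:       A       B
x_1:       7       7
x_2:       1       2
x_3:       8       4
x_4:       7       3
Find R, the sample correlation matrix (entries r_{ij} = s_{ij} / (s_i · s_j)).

Step 1 — column means:
  mean(A) = (7 + 1 + 8 + 7) / 4 = 23/4 = 5.75
  mean(B) = (7 + 2 + 4 + 3) / 4 = 16/4 = 4

Step 2 — sample variances and covariances s[i,j] = (1/(n-1)) · Σ_k (x_{k,i} - mean_i) · (x_{k,j} - mean_j), with n-1 = 3:
  s[A,A] = ((1.25)·(1.25) + (-4.75)·(-4.75) + (2.25)·(2.25) + (1.25)·(1.25)) / 3 = 30.75/3 = 10.25
  s[A,B] = ((1.25)·(3) + (-4.75)·(-2) + (2.25)·(0) + (1.25)·(-1)) / 3 = 12/3 = 4
  s[B,B] = ((3)·(3) + (-2)·(-2) + (0)·(0) + (-1)·(-1)) / 3 = 14/3 = 4.6667
  Sample standard deviations s_i = √(s[i,i]):
  s(A) = √(10.25) = 3.2016
  s(B) = √(4.6667) = 2.1602

Step 3 — r_{ij} = s_{ij} / (s_i · s_j):
  r[A,A] = 1 (diagonal).
  r[A,B] = 4 / (3.2016 · 2.1602) = 4 / 6.9162 = 0.5784
  r[B,B] = 1 (diagonal).

R is symmetric with unit diagonal. Assembling:

R = [[1, 0.5784],
 [0.5784, 1]]


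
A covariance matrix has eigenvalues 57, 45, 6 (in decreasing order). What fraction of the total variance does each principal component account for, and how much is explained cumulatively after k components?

Step 1 — total variance = trace(Sigma) = Σ λ_i = 57 + 45 + 6 = 108.

Step 2 — fraction explained by component i = λ_i / Σ λ:
  PC1: 57/108 = 0.5278
  PC2: 45/108 = 0.4167
  PC3: 6/108 = 0.0556

Step 3 — cumulative fraction after k components = (λ_1 + ... + λ_k) / Σ λ:
  k = 1: 57/108 = 0.5278
  k = 2: (57 + 45)/108 = 102/108 = 0.9444
  k = 3: (57 + 45 + 6)/108 = 108/108 = 1

Summary (fraction, with percent):

explained: PC1 0.5278 (52.78%), PC2 0.4167 (41.67%), PC3 0.0556 (5.56%);  cumulative: 0.5278, 0.9444, 1
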